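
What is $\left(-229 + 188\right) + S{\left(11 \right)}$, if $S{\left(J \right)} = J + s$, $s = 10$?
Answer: $-20$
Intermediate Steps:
$S{\left(J \right)} = 10 + J$ ($S{\left(J \right)} = J + 10 = 10 + J$)
$\left(-229 + 188\right) + S{\left(11 \right)} = \left(-229 + 188\right) + \left(10 + 11\right) = -41 + 21 = -20$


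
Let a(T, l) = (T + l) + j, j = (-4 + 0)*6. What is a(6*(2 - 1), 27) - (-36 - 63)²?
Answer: -9792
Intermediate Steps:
j = -24 (j = -4*6 = -24)
a(T, l) = -24 + T + l (a(T, l) = (T + l) - 24 = -24 + T + l)
a(6*(2 - 1), 27) - (-36 - 63)² = (-24 + 6*(2 - 1) + 27) - (-36 - 63)² = (-24 + 6*1 + 27) - 1*(-99)² = (-24 + 6 + 27) - 1*9801 = 9 - 9801 = -9792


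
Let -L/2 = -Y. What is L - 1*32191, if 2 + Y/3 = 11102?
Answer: 34409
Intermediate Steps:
Y = 33300 (Y = -6 + 3*11102 = -6 + 33306 = 33300)
L = 66600 (L = -(-2)*33300 = -2*(-33300) = 66600)
L - 1*32191 = 66600 - 1*32191 = 66600 - 32191 = 34409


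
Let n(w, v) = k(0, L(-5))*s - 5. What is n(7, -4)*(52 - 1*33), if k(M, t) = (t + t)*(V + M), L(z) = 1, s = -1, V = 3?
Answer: -209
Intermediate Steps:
k(M, t) = 2*t*(3 + M) (k(M, t) = (t + t)*(3 + M) = (2*t)*(3 + M) = 2*t*(3 + M))
n(w, v) = -11 (n(w, v) = (2*1*(3 + 0))*(-1) - 5 = (2*1*3)*(-1) - 5 = 6*(-1) - 5 = -6 - 5 = -11)
n(7, -4)*(52 - 1*33) = -11*(52 - 1*33) = -11*(52 - 33) = -11*19 = -209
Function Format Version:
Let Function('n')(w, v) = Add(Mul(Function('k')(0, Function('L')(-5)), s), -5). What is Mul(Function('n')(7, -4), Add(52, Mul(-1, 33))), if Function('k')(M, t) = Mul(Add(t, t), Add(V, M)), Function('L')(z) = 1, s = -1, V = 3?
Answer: -209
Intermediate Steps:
Function('k')(M, t) = Mul(2, t, Add(3, M)) (Function('k')(M, t) = Mul(Add(t, t), Add(3, M)) = Mul(Mul(2, t), Add(3, M)) = Mul(2, t, Add(3, M)))
Function('n')(w, v) = -11 (Function('n')(w, v) = Add(Mul(Mul(2, 1, Add(3, 0)), -1), -5) = Add(Mul(Mul(2, 1, 3), -1), -5) = Add(Mul(6, -1), -5) = Add(-6, -5) = -11)
Mul(Function('n')(7, -4), Add(52, Mul(-1, 33))) = Mul(-11, Add(52, Mul(-1, 33))) = Mul(-11, Add(52, -33)) = Mul(-11, 19) = -209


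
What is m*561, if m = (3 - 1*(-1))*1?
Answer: 2244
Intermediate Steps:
m = 4 (m = (3 + 1)*1 = 4*1 = 4)
m*561 = 4*561 = 2244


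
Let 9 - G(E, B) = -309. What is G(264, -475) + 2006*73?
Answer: 146756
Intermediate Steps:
G(E, B) = 318 (G(E, B) = 9 - 1*(-309) = 9 + 309 = 318)
G(264, -475) + 2006*73 = 318 + 2006*73 = 318 + 146438 = 146756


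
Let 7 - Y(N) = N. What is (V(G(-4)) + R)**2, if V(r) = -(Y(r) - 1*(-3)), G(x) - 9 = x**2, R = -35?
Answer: 400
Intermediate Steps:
Y(N) = 7 - N
G(x) = 9 + x**2
V(r) = -10 + r (V(r) = -((7 - r) - 1*(-3)) = -((7 - r) + 3) = -(10 - r) = -10 + r)
(V(G(-4)) + R)**2 = ((-10 + (9 + (-4)**2)) - 35)**2 = ((-10 + (9 + 16)) - 35)**2 = ((-10 + 25) - 35)**2 = (15 - 35)**2 = (-20)**2 = 400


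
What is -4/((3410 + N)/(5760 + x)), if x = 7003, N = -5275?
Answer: 51052/1865 ≈ 27.374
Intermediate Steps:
-4/((3410 + N)/(5760 + x)) = -4/((3410 - 5275)/(5760 + 7003)) = -4/(-1865/12763) = -12763/1865*(-4) = 51052/1865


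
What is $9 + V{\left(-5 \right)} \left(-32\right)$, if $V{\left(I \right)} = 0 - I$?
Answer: $-151$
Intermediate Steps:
$V{\left(I \right)} = - I$
$9 + V{\left(-5 \right)} \left(-32\right) = 9 + \left(-1\right) \left(-5\right) \left(-32\right) = 9 + 5 \left(-32\right) = 9 - 160 = -151$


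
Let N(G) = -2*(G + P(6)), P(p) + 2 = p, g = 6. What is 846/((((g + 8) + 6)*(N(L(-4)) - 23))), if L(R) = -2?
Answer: -47/30 ≈ -1.5667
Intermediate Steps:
P(p) = -2 + p
N(G) = -8 - 2*G (N(G) = -2*(G + (-2 + 6)) = -2*(G + 4) = -2*(4 + G) = -8 - 2*G)
846/((((g + 8) + 6)*(N(L(-4)) - 23))) = 846/((((6 + 8) + 6)*((-8 - 2*(-2)) - 23))) = 846/(((14 + 6)*((-8 + 4) - 23))) = 846/((20*(-4 - 23))) = 846/((20*(-27))) = 846/(-540) = 846*(-1/540) = -47/30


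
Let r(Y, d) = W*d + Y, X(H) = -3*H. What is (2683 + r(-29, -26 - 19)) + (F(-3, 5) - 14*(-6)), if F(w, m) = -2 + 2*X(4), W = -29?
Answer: 4017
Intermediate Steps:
F(w, m) = -26 (F(w, m) = -2 + 2*(-3*4) = -2 + 2*(-12) = -2 - 24 = -26)
r(Y, d) = Y - 29*d (r(Y, d) = -29*d + Y = Y - 29*d)
(2683 + r(-29, -26 - 19)) + (F(-3, 5) - 14*(-6)) = (2683 + (-29 - 29*(-26 - 19))) + (-26 - 14*(-6)) = (2683 + (-29 - 29*(-45))) + (-26 + 84) = (2683 + (-29 + 1305)) + 58 = (2683 + 1276) + 58 = 3959 + 58 = 4017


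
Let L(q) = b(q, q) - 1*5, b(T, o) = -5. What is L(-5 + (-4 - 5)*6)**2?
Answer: 100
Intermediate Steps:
L(q) = -10 (L(q) = -5 - 1*5 = -5 - 5 = -10)
L(-5 + (-4 - 5)*6)**2 = (-10)**2 = 100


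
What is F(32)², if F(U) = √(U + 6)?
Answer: 38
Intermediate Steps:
F(U) = √(6 + U)
F(32)² = (√(6 + 32))² = (√38)² = 38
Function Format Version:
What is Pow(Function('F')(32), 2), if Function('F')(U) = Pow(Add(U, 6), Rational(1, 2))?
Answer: 38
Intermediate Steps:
Function('F')(U) = Pow(Add(6, U), Rational(1, 2))
Pow(Function('F')(32), 2) = Pow(Pow(Add(6, 32), Rational(1, 2)), 2) = Pow(Pow(38, Rational(1, 2)), 2) = 38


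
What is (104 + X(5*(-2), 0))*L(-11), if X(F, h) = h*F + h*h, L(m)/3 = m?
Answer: -3432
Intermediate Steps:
L(m) = 3*m
X(F, h) = h**2 + F*h (X(F, h) = F*h + h**2 = h**2 + F*h)
(104 + X(5*(-2), 0))*L(-11) = (104 + 0*(5*(-2) + 0))*(3*(-11)) = (104 + 0*(-10 + 0))*(-33) = (104 + 0*(-10))*(-33) = (104 + 0)*(-33) = 104*(-33) = -3432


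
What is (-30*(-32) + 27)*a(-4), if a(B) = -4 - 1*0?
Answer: -3948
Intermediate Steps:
a(B) = -4 (a(B) = -4 + 0 = -4)
(-30*(-32) + 27)*a(-4) = (-30*(-32) + 27)*(-4) = (960 + 27)*(-4) = 987*(-4) = -3948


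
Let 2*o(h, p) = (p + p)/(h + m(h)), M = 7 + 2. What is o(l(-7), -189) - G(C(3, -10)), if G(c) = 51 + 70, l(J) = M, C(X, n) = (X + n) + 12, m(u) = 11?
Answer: -2609/20 ≈ -130.45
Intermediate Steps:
M = 9
C(X, n) = 12 + X + n
l(J) = 9
o(h, p) = p/(11 + h) (o(h, p) = ((p + p)/(h + 11))/2 = ((2*p)/(11 + h))/2 = (2*p/(11 + h))/2 = p/(11 + h))
G(c) = 121
o(l(-7), -189) - G(C(3, -10)) = -189/(11 + 9) - 1*121 = -189/20 - 121 = -2609/20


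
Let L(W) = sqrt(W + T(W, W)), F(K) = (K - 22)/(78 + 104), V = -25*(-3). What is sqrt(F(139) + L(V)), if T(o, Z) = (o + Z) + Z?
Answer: sqrt(126 + 1960*sqrt(3))/14 ≈ 4.2383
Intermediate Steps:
T(o, Z) = o + 2*Z (T(o, Z) = (Z + o) + Z = o + 2*Z)
V = 75
F(K) = -11/91 + K/182 (F(K) = (-22 + K)/182 = (-22 + K)*(1/182) = -11/91 + K/182)
L(W) = 2*sqrt(W) (L(W) = sqrt(W + (W + 2*W)) = sqrt(W + 3*W) = sqrt(4*W) = 2*sqrt(W))
sqrt(F(139) + L(V)) = sqrt((-11/91 + (1/182)*139) + 2*sqrt(75)) = sqrt((-11/91 + 139/182) + 2*(5*sqrt(3))) = sqrt(9/14 + 10*sqrt(3))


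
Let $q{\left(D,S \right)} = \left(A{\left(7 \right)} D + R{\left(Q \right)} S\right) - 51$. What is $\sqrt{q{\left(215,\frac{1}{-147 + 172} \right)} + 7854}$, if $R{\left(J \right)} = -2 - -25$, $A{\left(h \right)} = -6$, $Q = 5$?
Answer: $\frac{4 \sqrt{10178}}{5} \approx 80.709$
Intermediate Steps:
$R{\left(J \right)} = 23$ ($R{\left(J \right)} = -2 + 25 = 23$)
$q{\left(D,S \right)} = -51 - 6 D + 23 S$ ($q{\left(D,S \right)} = \left(- 6 D + 23 S\right) - 51 = -51 - 6 D + 23 S$)
$\sqrt{q{\left(215,\frac{1}{-147 + 172} \right)} + 7854} = \sqrt{\left(-51 - 1290 + \frac{23}{-147 + 172}\right) + 7854} = \sqrt{\left(-51 - 1290 + \frac{23}{25}\right) + 7854} = \sqrt{- \frac{33502}{25} + 7854} = \sqrt{\frac{162848}{25}} = \frac{4 \sqrt{10178}}{5}$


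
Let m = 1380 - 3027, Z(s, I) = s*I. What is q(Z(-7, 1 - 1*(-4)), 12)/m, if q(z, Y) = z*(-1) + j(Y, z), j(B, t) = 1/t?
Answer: -136/6405 ≈ -0.021233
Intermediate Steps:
Z(s, I) = I*s
q(z, Y) = 1/z - z (q(z, Y) = z*(-1) + 1/z = -z + 1/z = 1/z - z)
m = -1647
q(Z(-7, 1 - 1*(-4)), 12)/m = (1/((1 - 1*(-4))*(-7)) - (1 - 1*(-4))*(-7))/(-1647) = (1/((1 + 4)*(-7)) - (1 + 4)*(-7))*(-1/1647) = (1/(5*(-7)) - 5*(-7))*(-1/1647) = (1/(-35) - 1*(-35))*(-1/1647) = (-1/35 + 35)*(-1/1647) = (1224/35)*(-1/1647) = -136/6405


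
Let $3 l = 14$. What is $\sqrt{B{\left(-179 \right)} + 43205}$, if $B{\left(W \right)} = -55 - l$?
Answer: $\frac{2 \sqrt{97077}}{3} \approx 207.71$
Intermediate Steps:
$l = \frac{14}{3}$ ($l = \frac{1}{3} \cdot 14 = \frac{14}{3} \approx 4.6667$)
$B{\left(W \right)} = - \frac{179}{3}$ ($B{\left(W \right)} = -55 - \frac{14}{3} = - \frac{179}{3}$)
$\sqrt{B{\left(-179 \right)} + 43205} = \sqrt{- \frac{179}{3} + 43205} = \sqrt{\frac{129436}{3}} = \frac{2 \sqrt{97077}}{3}$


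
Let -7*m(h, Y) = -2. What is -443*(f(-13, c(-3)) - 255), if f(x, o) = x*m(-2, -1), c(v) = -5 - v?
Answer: 802273/7 ≈ 1.1461e+5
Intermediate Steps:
m(h, Y) = 2/7 (m(h, Y) = -⅐*(-2) = 2/7)
f(x, o) = 2*x/7 (f(x, o) = x*(2/7) = 2*x/7)
-443*(f(-13, c(-3)) - 255) = -443*((2/7)*(-13) - 255) = -443*(-26/7 - 255) = -443*(-1811/7) = 802273/7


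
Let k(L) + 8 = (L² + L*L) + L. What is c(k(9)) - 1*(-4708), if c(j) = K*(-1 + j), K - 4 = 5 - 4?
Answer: 5518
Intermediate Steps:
K = 5 (K = 4 + (5 - 4) = 4 + 1 = 5)
k(L) = -8 + L + 2*L² (k(L) = -8 + ((L² + L*L) + L) = -8 + ((L² + L²) + L) = -8 + (2*L² + L) = -8 + (L + 2*L²) = -8 + L + 2*L²)
c(j) = -5 + 5*j (c(j) = 5*(-1 + j) = -5 + 5*j)
c(k(9)) - 1*(-4708) = (-5 + 5*(-8 + 9 + 2*9²)) - 1*(-4708) = (-5 + 5*(-8 + 9 + 2*81)) + 4708 = (-5 + 5*(-8 + 9 + 162)) + 4708 = (-5 + 5*163) + 4708 = (-5 + 815) + 4708 = 810 + 4708 = 5518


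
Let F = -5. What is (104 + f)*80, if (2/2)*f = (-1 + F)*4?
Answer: 6400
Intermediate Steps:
f = -24 (f = (-1 - 5)*4 = -6*4 = -24)
(104 + f)*80 = (104 - 24)*80 = 80*80 = 6400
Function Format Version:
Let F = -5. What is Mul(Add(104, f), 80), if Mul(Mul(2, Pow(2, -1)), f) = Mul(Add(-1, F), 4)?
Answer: 6400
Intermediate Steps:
f = -24 (f = Mul(Add(-1, -5), 4) = Mul(-6, 4) = -24)
Mul(Add(104, f), 80) = Mul(Add(104, -24), 80) = Mul(80, 80) = 6400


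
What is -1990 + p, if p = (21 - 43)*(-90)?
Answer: -10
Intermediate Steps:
p = 1980 (p = -22*(-90) = 1980)
-1990 + p = -1990 + 1980 = -10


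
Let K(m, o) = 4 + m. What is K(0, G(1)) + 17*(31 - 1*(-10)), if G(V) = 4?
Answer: 701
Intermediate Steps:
K(0, G(1)) + 17*(31 - 1*(-10)) = (4 + 0) + 17*(31 - 1*(-10)) = 4 + 17*(31 + 10) = 4 + 17*41 = 4 + 697 = 701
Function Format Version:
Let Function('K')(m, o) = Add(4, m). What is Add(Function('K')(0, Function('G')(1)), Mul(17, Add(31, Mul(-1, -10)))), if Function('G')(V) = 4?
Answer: 701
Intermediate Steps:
Add(Function('K')(0, Function('G')(1)), Mul(17, Add(31, Mul(-1, -10)))) = Add(Add(4, 0), Mul(17, Add(31, Mul(-1, -10)))) = Add(4, Mul(17, Add(31, 10))) = Add(4, Mul(17, 41)) = Add(4, 697) = 701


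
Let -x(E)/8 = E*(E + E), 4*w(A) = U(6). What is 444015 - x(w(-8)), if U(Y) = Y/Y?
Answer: 444016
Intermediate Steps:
U(Y) = 1
w(A) = ¼ (w(A) = (¼)*1 = ¼)
x(E) = -16*E² (x(E) = -8*E*(E + E) = -8*E*2*E = -16*E²)
444015 - x(w(-8)) = 444015 - (-16)*(¼)² = 444015 - (-16)/16 = 444015 - 1*(-1) = 444015 + 1 = 444016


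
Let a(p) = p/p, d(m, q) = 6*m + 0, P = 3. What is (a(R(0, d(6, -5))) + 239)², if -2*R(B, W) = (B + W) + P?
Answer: 57600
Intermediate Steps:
d(m, q) = 6*m
R(B, W) = -3/2 - B/2 - W/2 (R(B, W) = -((B + W) + 3)/2 = -(3 + B + W)/2 = -3/2 - B/2 - W/2)
a(p) = 1
(a(R(0, d(6, -5))) + 239)² = (1 + 239)² = 240² = 57600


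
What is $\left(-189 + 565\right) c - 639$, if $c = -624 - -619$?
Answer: $-2519$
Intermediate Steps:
$c = -5$ ($c = -624 + 619 = -5$)
$\left(-189 + 565\right) c - 639 = \left(-189 + 565\right) \left(-5\right) - 639 = 376 \left(-5\right) - 639 = -1880 - 639 = -2519$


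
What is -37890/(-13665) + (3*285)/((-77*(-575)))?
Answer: 22523511/8066905 ≈ 2.7921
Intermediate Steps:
-37890/(-13665) + (3*285)/((-77*(-575))) = -37890*(-1/13665) + 855/44275 = 2526/911 + 855*(1/44275) = 2526/911 + 171/8855 = 22523511/8066905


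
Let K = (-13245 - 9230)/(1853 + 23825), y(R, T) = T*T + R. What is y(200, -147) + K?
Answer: 559989027/25678 ≈ 21808.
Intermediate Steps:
y(R, T) = R + T**2 (y(R, T) = T**2 + R = R + T**2)
K = -22475/25678 ≈ -0.87526
y(200, -147) + K = (200 + (-147)**2) - 22475/25678 = (200 + 21609) - 22475/25678 = 21809 - 22475/25678 = 559989027/25678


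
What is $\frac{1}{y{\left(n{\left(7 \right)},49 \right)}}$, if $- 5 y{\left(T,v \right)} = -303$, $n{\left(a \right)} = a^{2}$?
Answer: $\frac{5}{303} \approx 0.016502$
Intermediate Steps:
$y{\left(T,v \right)} = \frac{303}{5}$ ($y{\left(T,v \right)} = \left(- \frac{1}{5}\right) \left(-303\right) = \frac{303}{5}$)
$\frac{1}{y{\left(n{\left(7 \right)},49 \right)}} = \frac{1}{\frac{303}{5}} = \frac{5}{303}$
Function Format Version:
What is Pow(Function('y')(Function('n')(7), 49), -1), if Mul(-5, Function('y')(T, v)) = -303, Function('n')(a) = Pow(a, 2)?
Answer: Rational(5, 303) ≈ 0.016502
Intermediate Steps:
Function('y')(T, v) = Rational(303, 5) (Function('y')(T, v) = Mul(Rational(-1, 5), -303) = Rational(303, 5))
Pow(Function('y')(Function('n')(7), 49), -1) = Pow(Rational(303, 5), -1) = Rational(5, 303)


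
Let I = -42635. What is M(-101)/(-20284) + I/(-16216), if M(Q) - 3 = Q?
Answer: 216599377/82231336 ≈ 2.6340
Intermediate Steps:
M(Q) = 3 + Q
M(-101)/(-20284) + I/(-16216) = (3 - 101)/(-20284) - 42635/(-16216) = -98*(-1/20284) - 42635*(-1/16216) = 49/10142 + 42635/16216 = 216599377/82231336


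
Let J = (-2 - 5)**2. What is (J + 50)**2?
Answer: 9801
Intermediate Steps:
J = 49 (J = (-7)**2 = 49)
(J + 50)**2 = (49 + 50)**2 = 99**2 = 9801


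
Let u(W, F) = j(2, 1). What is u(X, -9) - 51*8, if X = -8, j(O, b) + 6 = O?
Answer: -412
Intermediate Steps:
j(O, b) = -6 + O
u(W, F) = -4 (u(W, F) = -6 + 2 = -4)
u(X, -9) - 51*8 = -4 - 51*8 = -4 - 408 = -412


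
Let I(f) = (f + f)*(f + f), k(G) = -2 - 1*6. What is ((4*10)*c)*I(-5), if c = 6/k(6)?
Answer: -3000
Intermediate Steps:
k(G) = -8 (k(G) = -2 - 6 = -8)
I(f) = 4*f² (I(f) = (2*f)*(2*f) = 4*f²)
c = -¾ (c = 6/(-8) = 6*(-⅛) = -¾ ≈ -0.75000)
((4*10)*c)*I(-5) = ((4*10)*(-¾))*(4*(-5)²) = (40*(-¾))*(4*25) = -30*100 = -3000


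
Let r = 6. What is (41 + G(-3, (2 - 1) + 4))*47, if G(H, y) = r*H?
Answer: 1081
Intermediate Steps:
G(H, y) = 6*H
(41 + G(-3, (2 - 1) + 4))*47 = (41 + 6*(-3))*47 = (41 - 18)*47 = 23*47 = 1081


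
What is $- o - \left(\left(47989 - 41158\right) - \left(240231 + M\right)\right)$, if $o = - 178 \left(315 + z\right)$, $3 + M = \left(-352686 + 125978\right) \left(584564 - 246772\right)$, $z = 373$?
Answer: $-76579792875$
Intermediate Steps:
$M = -76580148739$ ($M = -3 + \left(-352686 + 125978\right) \left(584564 - 246772\right) = -3 - 76580148736 = -76580148739$)
$o = -122464$ ($o = - 178 \left(315 + 373\right) = \left(-178\right) 688 = -122464$)
$- o - \left(\left(47989 - 41158\right) - \left(240231 + M\right)\right) = \left(-1\right) \left(-122464\right) - \left(\left(47989 - 41158\right) - \left(240231 - 76580148739\right)\right) = 122464 - \left(6831 - -76579908508\right) = 122464 - \left(6831 + 76579908508\right) = 122464 - 76579915339 = -76579792875$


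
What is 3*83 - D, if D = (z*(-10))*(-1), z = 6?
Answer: 189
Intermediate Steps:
D = 60 (D = (6*(-10))*(-1) = -60*(-1) = 60)
3*83 - D = 3*83 - 1*60 = 249 - 60 = 189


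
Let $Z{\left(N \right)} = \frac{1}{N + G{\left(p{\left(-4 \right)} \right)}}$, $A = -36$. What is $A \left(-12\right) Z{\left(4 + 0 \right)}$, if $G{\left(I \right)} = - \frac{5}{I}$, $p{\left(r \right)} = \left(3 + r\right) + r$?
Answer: $\frac{432}{5} \approx 86.4$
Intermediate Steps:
$p{\left(r \right)} = 3 + 2 r$
$Z{\left(N \right)} = \frac{1}{1 + N}$ ($Z{\left(N \right)} = \frac{1}{N - \frac{5}{3 + 2 \left(-4\right)}} = \frac{1}{N - \frac{5}{3 - 8}} = \frac{1}{N - \frac{5}{-5}} = \frac{1}{N - -1} = \frac{1}{N + 1} = \frac{1}{1 + N}$)
$A \left(-12\right) Z{\left(4 + 0 \right)} = \frac{\left(-36\right) \left(-12\right)}{1 + \left(4 + 0\right)} = \frac{432}{1 + 4} = \frac{432}{5}$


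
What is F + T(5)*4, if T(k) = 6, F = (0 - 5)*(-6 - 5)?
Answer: 79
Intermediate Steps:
F = 55 (F = -5*(-11) = 55)
F + T(5)*4 = 55 + 6*4 = 55 + 24 = 79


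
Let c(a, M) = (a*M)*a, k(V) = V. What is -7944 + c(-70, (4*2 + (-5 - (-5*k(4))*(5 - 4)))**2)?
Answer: 2584156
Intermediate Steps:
c(a, M) = M*a**2 (c(a, M) = (M*a)*a = M*a**2)
-7944 + c(-70, (4*2 + (-5 - (-5*k(4))*(5 - 4)))**2) = -7944 + (4*2 + (-5 - (-5*4)*(5 - 4)))**2*(-70)**2 = -7944 + (8 + (-5 - (-20)))**2*4900 = -7944 + (8 + (-5 - 1*(-20)))**2*4900 = -7944 + (8 + (-5 + 20))**2*4900 = -7944 + (8 + 15)**2*4900 = -7944 + 23**2*4900 = -7944 + 529*4900 = -7944 + 2592100 = 2584156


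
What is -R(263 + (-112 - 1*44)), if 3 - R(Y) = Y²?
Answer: 11446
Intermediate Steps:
R(Y) = 3 - Y²
-R(263 + (-112 - 1*44)) = -(3 - (263 + (-112 - 1*44))²) = -(3 - (263 + (-112 - 44))²) = -(3 - (263 - 156)²) = -(3 - 1*107²) = -(3 - 1*11449) = -(3 - 11449) = -1*(-11446) = 11446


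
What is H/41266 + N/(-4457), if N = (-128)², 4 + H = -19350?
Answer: -381181461/91961281 ≈ -4.1450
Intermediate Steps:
H = -19354 (H = -4 - 19350 = -19354)
N = 16384
H/41266 + N/(-4457) = -19354/41266 + 16384/(-4457) = -19354*1/41266 + 16384*(-1/4457) = -9677/20633 - 16384/4457 = -381181461/91961281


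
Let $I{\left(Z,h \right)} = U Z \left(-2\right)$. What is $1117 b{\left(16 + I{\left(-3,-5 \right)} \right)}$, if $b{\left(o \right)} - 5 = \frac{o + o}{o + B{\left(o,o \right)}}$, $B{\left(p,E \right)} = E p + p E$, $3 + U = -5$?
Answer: $\frac{349621}{63} \approx 5549.5$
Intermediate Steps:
$U = -8$ ($U = -3 - 5 = -8$)
$I{\left(Z,h \right)} = 16 Z$ ($I{\left(Z,h \right)} = - 8 Z \left(-2\right) = 16 Z$)
$B{\left(p,E \right)} = 2 E p$ ($B{\left(p,E \right)} = E p + E p = 2 E p$)
$b{\left(o \right)} = 5 + \frac{2 o}{o + 2 o^{2}}$ ($b{\left(o \right)} = 5 + \frac{o + o}{o + 2 o o} = 5 + \frac{2 o}{o + 2 o^{2}}$)
$1117 b{\left(16 + I{\left(-3,-5 \right)} \right)} = 1117 \frac{7 + 10 \left(16 + 16 \left(-3\right)\right)}{1 + 2 \left(16 + 16 \left(-3\right)\right)} = 1117 \frac{7 + 10 \left(16 - 48\right)}{1 + 2 \left(16 - 48\right)} = 1117 \frac{7 + 10 \left(-32\right)}{1 + 2 \left(-32\right)} = 1117 \frac{7 - 320}{1 - 64} = 1117 \frac{1}{-63} \left(-313\right) = 1117 \left(\left(- \frac{1}{63}\right) \left(-313\right)\right) = 1117 \cdot \frac{313}{63} = \frac{349621}{63}$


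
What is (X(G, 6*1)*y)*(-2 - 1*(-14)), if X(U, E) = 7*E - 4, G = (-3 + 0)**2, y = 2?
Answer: 912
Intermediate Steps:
G = 9 (G = (-3)**2 = 9)
X(U, E) = -4 + 7*E
(X(G, 6*1)*y)*(-2 - 1*(-14)) = ((-4 + 7*(6*1))*2)*(-2 - 1*(-14)) = ((-4 + 7*6)*2)*(-2 + 14) = ((-4 + 42)*2)*12 = (38*2)*12 = 76*12 = 912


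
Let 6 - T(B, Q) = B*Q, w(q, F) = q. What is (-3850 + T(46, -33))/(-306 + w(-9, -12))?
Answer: 2326/315 ≈ 7.3841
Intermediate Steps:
T(B, Q) = 6 - B*Q
(-3850 + T(46, -33))/(-306 + w(-9, -12)) = (-3850 + (6 - 1*46*(-33)))/(-306 - 9) = (-3850 + (6 + 1518))/(-315) = (-3850 + 1524)*(-1/315) = -2326*(-1/315) = 2326/315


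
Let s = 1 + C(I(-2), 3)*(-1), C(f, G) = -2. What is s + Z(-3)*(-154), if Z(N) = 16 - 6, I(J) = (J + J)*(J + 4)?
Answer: -1537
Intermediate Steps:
I(J) = 2*J*(4 + J) (I(J) = (2*J)*(4 + J) = 2*J*(4 + J))
s = 3 (s = 1 - 2*(-1) = 1 + 2 = 3)
Z(N) = 10
s + Z(-3)*(-154) = 3 + 10*(-154) = 3 - 1540 = -1537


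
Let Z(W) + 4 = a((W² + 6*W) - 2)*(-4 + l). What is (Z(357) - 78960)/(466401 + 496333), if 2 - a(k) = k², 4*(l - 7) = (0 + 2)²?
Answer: -33586657320/481367 ≈ -69774.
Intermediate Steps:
l = 8 (l = 7 + (0 + 2)²/4 = 7 + (¼)*2² = 7 + (¼)*4 = 7 + 1 = 8)
a(k) = 2 - k²
Z(W) = 4 - 4*(-2 + W² + 6*W)² (Z(W) = -4 + (2 - ((W² + 6*W) - 2)²)*(-4 + 8) = -4 + (2 - (-2 + W² + 6*W)²)*4 = -4 + (8 - 4*(-2 + W² + 6*W)²) = 4 - 4*(-2 + W² + 6*W)²)
(Z(357) - 78960)/(466401 + 496333) = ((4 - 4*(-2 + 357² + 6*357)²) - 78960)/(466401 + 496333) = ((4 - 4*(-2 + 127449 + 2142)²) - 78960)/962734 = ((4 - 4*129589²) - 78960)*(1/962734) = ((4 - 4*16793308921) - 78960)*(1/962734) = ((4 - 67173235684) - 78960)*(1/962734) = (-67173235680 - 78960)*(1/962734) = -67173314640*1/962734 = -33586657320/481367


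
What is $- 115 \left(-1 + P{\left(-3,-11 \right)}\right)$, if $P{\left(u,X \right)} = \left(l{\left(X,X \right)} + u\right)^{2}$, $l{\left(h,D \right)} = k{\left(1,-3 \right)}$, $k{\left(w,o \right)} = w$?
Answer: $-345$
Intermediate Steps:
$l{\left(h,D \right)} = 1$
$P{\left(u,X \right)} = \left(1 + u\right)^{2}$
$- 115 \left(-1 + P{\left(-3,-11 \right)}\right) = - 115 \left(-1 + \left(1 - 3\right)^{2}\right) = - 115 \left(-1 + \left(-2\right)^{2}\right) = - 115 \left(-1 + 4\right) = \left(-115\right) 3 = -345$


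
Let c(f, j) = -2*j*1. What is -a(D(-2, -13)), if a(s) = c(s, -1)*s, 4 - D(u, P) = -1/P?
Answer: -102/13 ≈ -7.8462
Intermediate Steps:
D(u, P) = 4 + 1/P (D(u, P) = 4 - (-1)/P = 4 + 1/P)
c(f, j) = -2*j
a(s) = 2*s (a(s) = (-2*(-1))*s = 2*s)
-a(D(-2, -13)) = -2*(4 + 1/(-13)) = -2*(4 - 1/13) = -2*51/13 = -1*102/13 = -102/13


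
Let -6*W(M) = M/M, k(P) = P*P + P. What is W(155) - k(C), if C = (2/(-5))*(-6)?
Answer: -1249/150 ≈ -8.3267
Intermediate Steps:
C = 12/5 (C = -1/5*2*(-6) = -2/5*(-6) = 12/5 ≈ 2.4000)
k(P) = P + P**2 (k(P) = P**2 + P = P + P**2)
W(M) = -1/6 (W(M) = -M/(6*M) = -1/6*1 = -1/6)
W(155) - k(C) = -1/6 - 12*(1 + 12/5)/5 = -1/6 - 12*17/(5*5) = -1/6 - 1*204/25 = -1/6 - 204/25 = -1249/150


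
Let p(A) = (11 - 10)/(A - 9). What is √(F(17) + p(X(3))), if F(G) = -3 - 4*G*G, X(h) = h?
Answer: I*√41730/6 ≈ 34.047*I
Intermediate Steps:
p(A) = 1/(-9 + A)
F(G) = -3 - 4*G²
√(F(17) + p(X(3))) = √((-3 - 4*17²) + 1/(-9 + 3)) = √((-3 - 4*289) + 1/(-6)) = √((-3 - 1156) - ⅙) = √(-1159 - ⅙) = √(-6955/6) = I*√41730/6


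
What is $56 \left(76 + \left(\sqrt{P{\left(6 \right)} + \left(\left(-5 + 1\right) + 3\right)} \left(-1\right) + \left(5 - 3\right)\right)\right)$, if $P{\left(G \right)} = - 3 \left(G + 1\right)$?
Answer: $4368 - 56 i \sqrt{22} \approx 4368.0 - 262.66 i$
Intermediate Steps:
$P{\left(G \right)} = -3 - 3 G$ ($P{\left(G \right)} = - 3 \left(1 + G\right) = -3 - 3 G$)
$56 \left(76 + \left(\sqrt{P{\left(6 \right)} + \left(\left(-5 + 1\right) + 3\right)} \left(-1\right) + \left(5 - 3\right)\right)\right) = 56 \left(76 + \left(\sqrt{\left(-3 - 18\right) + \left(\left(-5 + 1\right) + 3\right)} \left(-1\right) + \left(5 - 3\right)\right)\right) = 56 \left(76 + \left(\sqrt{\left(-3 - 18\right) + \left(-4 + 3\right)} \left(-1\right) + \left(5 - 3\right)\right)\right) = 56 \left(76 + \left(\sqrt{-21 - 1} \left(-1\right) + 2\right)\right) = 56 \left(76 + \left(\sqrt{-22} \left(-1\right) + 2\right)\right) = 56 \left(76 + \left(i \sqrt{22} \left(-1\right) + 2\right)\right) = 56 \left(76 + \left(- i \sqrt{22} + 2\right)\right) = 56 \left(76 + \left(2 - i \sqrt{22}\right)\right) = 56 \left(78 - i \sqrt{22}\right) = 4368 - 56 i \sqrt{22}$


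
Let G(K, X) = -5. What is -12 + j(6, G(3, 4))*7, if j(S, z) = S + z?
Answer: -5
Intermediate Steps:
-12 + j(6, G(3, 4))*7 = -12 + (6 - 5)*7 = -12 + 1*7 = -12 + 7 = -5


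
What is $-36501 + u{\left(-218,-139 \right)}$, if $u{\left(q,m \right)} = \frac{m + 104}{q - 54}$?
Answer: $- \frac{9928237}{272} \approx -36501.0$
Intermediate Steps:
$u{\left(q,m \right)} = \frac{104 + m}{-54 + q}$
$-36501 + u{\left(-218,-139 \right)} = -36501 + \frac{104 - 139}{-54 - 218} = -36501 + \frac{1}{-272} \left(-35\right) = -36501 - - \frac{35}{272} = -36501 + \frac{35}{272} = - \frac{9928237}{272}$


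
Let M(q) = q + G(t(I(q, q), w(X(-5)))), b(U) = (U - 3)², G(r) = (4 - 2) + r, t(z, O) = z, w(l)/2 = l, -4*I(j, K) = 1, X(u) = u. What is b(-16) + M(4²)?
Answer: 1515/4 ≈ 378.75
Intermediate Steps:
I(j, K) = -¼ (I(j, K) = -¼*1 = -¼)
w(l) = 2*l
G(r) = 2 + r
b(U) = (-3 + U)²
M(q) = 7/4 + q (M(q) = q + (2 - ¼) = q + 7/4 = 7/4 + q)
b(-16) + M(4²) = (-3 - 16)² + (7/4 + 4²) = (-19)² + (7/4 + 16) = 361 + 71/4 = 1515/4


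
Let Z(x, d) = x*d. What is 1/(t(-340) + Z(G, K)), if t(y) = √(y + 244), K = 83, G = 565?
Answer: 46895/2199141121 - 4*I*√6/2199141121 ≈ 2.1324e-5 - 4.4554e-9*I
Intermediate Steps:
Z(x, d) = d*x
t(y) = √(244 + y)
1/(t(-340) + Z(G, K)) = 1/(√(244 - 340) + 83*565) = 1/(√(-96) + 46895) = 1/(4*I*√6 + 46895) = 1/(46895 + 4*I*√6)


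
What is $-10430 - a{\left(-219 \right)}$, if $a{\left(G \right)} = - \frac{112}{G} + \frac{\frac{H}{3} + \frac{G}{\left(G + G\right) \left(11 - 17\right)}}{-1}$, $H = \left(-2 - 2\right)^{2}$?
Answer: $- \frac{9132529}{876} \approx -10425.0$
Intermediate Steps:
$H = 16$ ($H = \left(-4\right)^{2} = 16$)
$a{\left(G \right)} = - \frac{21}{4} - \frac{112}{G}$ ($a{\left(G \right)} = - \frac{112}{G} + \frac{\frac{16}{3} + \frac{G}{\left(G + G\right) \left(11 - 17\right)}}{-1} = - \frac{112}{G} + \left(16 \cdot \frac{1}{3} + \frac{G}{2 G \left(-6\right)}\right) \left(-1\right) = - \frac{112}{G} + \left(\frac{16}{3} + \frac{G}{\left(-12\right) G}\right) \left(-1\right) = - \frac{112}{G} + \left(\frac{16}{3} + G \left(- \frac{1}{12 G}\right)\right) \left(-1\right) = - \frac{112}{G} + \left(\frac{16}{3} - \frac{1}{12}\right) \left(-1\right) = - \frac{112}{G} + \frac{21}{4} \left(-1\right) = - \frac{112}{G} - \frac{21}{4} = - \frac{21}{4} - \frac{112}{G}$)
$-10430 - a{\left(-219 \right)} = -10430 - \left(- \frac{21}{4} - \frac{112}{-219}\right) = -10430 - \left(- \frac{21}{4} - - \frac{112}{219}\right) = -10430 - \left(- \frac{21}{4} + \frac{112}{219}\right) = -10430 - - \frac{4151}{876} = -10430 + \frac{4151}{876} = - \frac{9132529}{876}$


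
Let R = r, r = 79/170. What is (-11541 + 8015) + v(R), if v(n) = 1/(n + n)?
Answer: -278469/79 ≈ -3524.9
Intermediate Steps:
r = 79/170 (r = 79*(1/170) = 79/170 ≈ 0.46471)
R = 79/170 ≈ 0.46471
v(n) = 1/(2*n)
(-11541 + 8015) + v(R) = (-11541 + 8015) + 1/(2*(79/170)) = -3526 + (½)*(170/79) = -3526 + 85/79 = -278469/79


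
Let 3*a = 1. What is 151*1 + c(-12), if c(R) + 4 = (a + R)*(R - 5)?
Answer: 1036/3 ≈ 345.33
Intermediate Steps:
a = ⅓ (a = (⅓)*1 = ⅓ ≈ 0.33333)
c(R) = -4 + (-5 + R)*(⅓ + R) (c(R) = -4 + (⅓ + R)*(R - 5) = -4 + (⅓ + R)*(-5 + R) = -4 + (-5 + R)*(⅓ + R))
151*1 + c(-12) = 151*1 + (-17/3 + (-12)² - 14/3*(-12)) = 151 + (-17/3 + 144 + 56) = 151 + 583/3 = 1036/3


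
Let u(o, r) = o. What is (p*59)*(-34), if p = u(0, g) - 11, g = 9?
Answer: 22066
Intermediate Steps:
p = -11 (p = 0 - 11 = -11)
(p*59)*(-34) = -11*59*(-34) = -649*(-34) = 22066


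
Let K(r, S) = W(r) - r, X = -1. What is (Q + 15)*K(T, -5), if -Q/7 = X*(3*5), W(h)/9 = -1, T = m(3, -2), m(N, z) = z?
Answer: -840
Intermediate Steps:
T = -2
W(h) = -9 (W(h) = 9*(-1) = -9)
K(r, S) = -9 - r
Q = 105 (Q = -(-7)*3*5 = -(-7)*15 = -7*(-15) = 105)
(Q + 15)*K(T, -5) = (105 + 15)*(-9 - 1*(-2)) = 120*(-9 + 2) = 120*(-7) = -840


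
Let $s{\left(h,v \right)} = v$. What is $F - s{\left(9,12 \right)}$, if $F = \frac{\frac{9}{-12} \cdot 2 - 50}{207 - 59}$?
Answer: $- \frac{3655}{296} \approx -12.348$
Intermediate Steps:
$F = - \frac{103}{296}$ ($F = \frac{9 \left(- \frac{1}{12}\right) 2 - 50}{148} = \left(\left(- \frac{3}{4}\right) 2 - 50\right) \frac{1}{148} = \left(- \frac{3}{2} - 50\right) \frac{1}{148} = \left(- \frac{103}{2}\right) \frac{1}{148} = - \frac{103}{296} \approx -0.34797$)
$F - s{\left(9,12 \right)} = - \frac{103}{296} - 12 = - \frac{3655}{296}$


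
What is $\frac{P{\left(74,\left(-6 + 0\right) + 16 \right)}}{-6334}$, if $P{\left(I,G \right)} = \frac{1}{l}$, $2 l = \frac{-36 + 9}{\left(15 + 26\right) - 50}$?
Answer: $- \frac{1}{9501} \approx -0.00010525$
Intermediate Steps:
$l = \frac{3}{2}$ ($l = \frac{\left(-36 + 9\right) \frac{1}{\left(15 + 26\right) - 50}}{2} = \frac{\left(-27\right) \frac{1}{41 - 50}}{2} = \frac{\left(-27\right) \frac{1}{-9}}{2} = \frac{\left(-27\right) \left(- \frac{1}{9}\right)}{2} = \frac{1}{2} \cdot 3 = \frac{3}{2} \approx 1.5$)
$P{\left(I,G \right)} = \frac{2}{3}$ ($P{\left(I,G \right)} = \frac{1}{\frac{3}{2}} = \frac{2}{3}$)
$\frac{P{\left(74,\left(-6 + 0\right) + 16 \right)}}{-6334} = \frac{2}{3 \left(-6334\right)} = \frac{2}{3} \left(- \frac{1}{6334}\right) = - \frac{1}{9501}$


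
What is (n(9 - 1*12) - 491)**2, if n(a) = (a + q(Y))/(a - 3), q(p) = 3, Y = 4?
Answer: 241081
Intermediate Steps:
n(a) = (3 + a)/(-3 + a) (n(a) = (a + 3)/(a - 3) = (3 + a)/(-3 + a))
(n(9 - 1*12) - 491)**2 = ((3 + (9 - 1*12))/(-3 + (9 - 1*12)) - 491)**2 = ((3 + (9 - 12))/(-3 + (9 - 12)) - 491)**2 = ((3 - 3)/(-3 - 3) - 491)**2 = (0/(-6) - 491)**2 = (-1/6*0 - 491)**2 = (0 - 491)**2 = (-491)**2 = 241081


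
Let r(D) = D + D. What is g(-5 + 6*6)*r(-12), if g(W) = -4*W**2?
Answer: 92256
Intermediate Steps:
r(D) = 2*D
g(-5 + 6*6)*r(-12) = (-4*(-5 + 6*6)**2)*(2*(-12)) = -4*(-5 + 36)**2*(-24) = -4*31**2*(-24) = -4*961*(-24) = -3844*(-24) = 92256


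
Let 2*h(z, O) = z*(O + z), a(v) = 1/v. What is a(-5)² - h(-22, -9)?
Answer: -8524/25 ≈ -340.96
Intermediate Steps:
h(z, O) = z*(O + z)/2 (h(z, O) = (z*(O + z))/2 = z*(O + z)/2)
a(-5)² - h(-22, -9) = (1/(-5))² - (-22)*(-9 - 22)/2 = (-⅕)² - (-22)*(-31)/2 = 1/25 - 1*341 = 1/25 - 341 = -8524/25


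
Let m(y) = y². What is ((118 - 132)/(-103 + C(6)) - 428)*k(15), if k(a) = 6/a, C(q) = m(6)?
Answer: -57324/335 ≈ -171.12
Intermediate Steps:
C(q) = 36 (C(q) = 6² = 36)
((118 - 132)/(-103 + C(6)) - 428)*k(15) = ((118 - 132)/(-103 + 36) - 428)*(6/15) = (-14/(-67) - 428)*(6*(1/15)) = (-14*(-1/67) - 428)*(⅖) = (14/67 - 428)*(⅖) = -28662/67*⅖ = -57324/335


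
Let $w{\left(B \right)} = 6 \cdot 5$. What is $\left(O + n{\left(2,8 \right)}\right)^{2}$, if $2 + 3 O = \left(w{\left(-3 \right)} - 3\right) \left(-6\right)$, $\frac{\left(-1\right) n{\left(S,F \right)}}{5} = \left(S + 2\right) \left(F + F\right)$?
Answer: $\frac{1263376}{9} \approx 1.4038 \cdot 10^{5}$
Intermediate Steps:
$w{\left(B \right)} = 30$
$n{\left(S,F \right)} = - 10 F \left(2 + S\right)$ ($n{\left(S,F \right)} = - 5 \left(S + 2\right) \left(F + F\right) = - 5 \left(2 + S\right) 2 F = - 5 \cdot 2 F \left(2 + S\right) = - 10 F \left(2 + S\right)$)
$O = - \frac{164}{3}$ ($O = - \frac{2}{3} + \frac{\left(30 - 3\right) \left(-6\right)}{3} = - \frac{2}{3} + \frac{27 \left(-6\right)}{3} = - \frac{2}{3} + \frac{1}{3} \left(-162\right) = - \frac{2}{3} - 54 = - \frac{164}{3} \approx -54.667$)
$\left(O + n{\left(2,8 \right)}\right)^{2} = \left(- \frac{164}{3} - 80 \left(2 + 2\right)\right)^{2} = \left(- \frac{164}{3} - 80 \cdot 4\right)^{2} = \left(- \frac{164}{3} - 320\right)^{2} = \left(- \frac{1124}{3}\right)^{2} = \frac{1263376}{9}$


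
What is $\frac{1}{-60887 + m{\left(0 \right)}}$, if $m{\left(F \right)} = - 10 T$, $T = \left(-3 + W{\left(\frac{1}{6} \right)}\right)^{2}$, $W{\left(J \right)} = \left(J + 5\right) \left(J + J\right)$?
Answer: $- \frac{162}{9866339} \approx -1.6419 \cdot 10^{-5}$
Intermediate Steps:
$W{\left(J \right)} = 2 J \left(5 + J\right)$ ($W{\left(J \right)} = \left(5 + J\right) 2 J = 2 J \left(5 + J\right)$)
$T = \frac{529}{324}$ ($T = \left(-3 + \frac{2 \left(5 + \frac{1}{6}\right)}{6}\right)^{2} = \left(-3 + 2 \cdot \frac{1}{6} \left(5 + \frac{1}{6}\right)\right)^{2} = \left(-3 + 2 \cdot \frac{1}{6} \cdot \frac{31}{6}\right)^{2} = \left(-3 + \frac{31}{18}\right)^{2} = \left(- \frac{23}{18}\right)^{2} = \frac{529}{324} \approx 1.6327$)
$m{\left(F \right)} = - \frac{2645}{162}$ ($m{\left(F \right)} = \left(-10\right) \frac{529}{324} = - \frac{2645}{162}$)
$\frac{1}{-60887 + m{\left(0 \right)}} = \frac{1}{-60887 - \frac{2645}{162}} = \frac{1}{- \frac{9866339}{162}} = - \frac{162}{9866339}$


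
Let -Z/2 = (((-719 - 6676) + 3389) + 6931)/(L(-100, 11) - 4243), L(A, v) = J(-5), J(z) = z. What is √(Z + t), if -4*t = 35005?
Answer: I*√121833230/118 ≈ 93.541*I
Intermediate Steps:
t = -35005/4 (t = -¼*35005 = -35005/4 ≈ -8751.3)
L(A, v) = -5
Z = 325/236 (Z = -2*(((-719 - 6676) + 3389) + 6931)/(-5 - 4243) = -2*((-7395 + 3389) + 6931)/(-4248) = -2*(-4006 + 6931)*(-1)/4248 = -5850*(-1)/4248 = -2*(-325/472) = 325/236 ≈ 1.3771)
√(Z + t) = √(325/236 - 35005/4) = √(-1032485/118) = I*√121833230/118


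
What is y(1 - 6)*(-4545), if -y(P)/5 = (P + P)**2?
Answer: 2272500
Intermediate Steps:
y(P) = -20*P**2 (y(P) = -5*(P + P)**2 = -5*4*P**2 = -20*P**2)
y(1 - 6)*(-4545) = -20*(1 - 6)**2*(-4545) = -20*(-5)**2*(-4545) = -20*25*(-4545) = -500*(-4545) = 2272500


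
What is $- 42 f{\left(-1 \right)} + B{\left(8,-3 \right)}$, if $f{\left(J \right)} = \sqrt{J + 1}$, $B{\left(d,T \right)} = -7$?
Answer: $-7$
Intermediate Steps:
$f{\left(J \right)} = \sqrt{1 + J}$
$- 42 f{\left(-1 \right)} + B{\left(8,-3 \right)} = - 42 \sqrt{1 - 1} - 7 = - 42 \sqrt{0} - 7 = \left(-42\right) 0 - 7 = 0 - 7 = -7$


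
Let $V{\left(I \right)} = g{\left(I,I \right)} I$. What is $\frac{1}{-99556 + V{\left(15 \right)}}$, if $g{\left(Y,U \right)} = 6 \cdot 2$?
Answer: $- \frac{1}{99376} \approx -1.0063 \cdot 10^{-5}$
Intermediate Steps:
$g{\left(Y,U \right)} = 12$
$V{\left(I \right)} = 12 I$
$\frac{1}{-99556 + V{\left(15 \right)}} = \frac{1}{-99556 + 12 \cdot 15} = \frac{1}{-99556 + 180} = \frac{1}{-99376} = - \frac{1}{99376}$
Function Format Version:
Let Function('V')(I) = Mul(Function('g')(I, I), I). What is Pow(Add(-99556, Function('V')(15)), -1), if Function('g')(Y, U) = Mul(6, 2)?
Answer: Rational(-1, 99376) ≈ -1.0063e-5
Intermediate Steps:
Function('g')(Y, U) = 12
Function('V')(I) = Mul(12, I)
Pow(Add(-99556, Function('V')(15)), -1) = Pow(Add(-99556, Mul(12, 15)), -1) = Pow(Add(-99556, 180), -1) = Pow(-99376, -1) = Rational(-1, 99376)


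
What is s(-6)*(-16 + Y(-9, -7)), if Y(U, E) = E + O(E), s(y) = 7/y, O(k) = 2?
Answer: 49/2 ≈ 24.500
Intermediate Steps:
Y(U, E) = 2 + E (Y(U, E) = E + 2 = 2 + E)
s(-6)*(-16 + Y(-9, -7)) = (7/(-6))*(-16 + (2 - 7)) = (7*(-⅙))*(-16 - 5) = -7/6*(-21) = 49/2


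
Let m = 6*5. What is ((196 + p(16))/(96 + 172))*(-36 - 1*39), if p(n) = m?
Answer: -8475/134 ≈ -63.246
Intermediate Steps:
m = 30
p(n) = 30
((196 + p(16))/(96 + 172))*(-36 - 1*39) = ((196 + 30)/(96 + 172))*(-36 - 1*39) = (226/268)*(-36 - 39) = (226*(1/268))*(-75) = (113/134)*(-75) = -8475/134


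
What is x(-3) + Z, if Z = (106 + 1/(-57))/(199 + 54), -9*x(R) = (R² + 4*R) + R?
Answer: 15655/14421 ≈ 1.0856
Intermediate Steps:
x(R) = -5*R/9 - R²/9 (x(R) = -((R² + 4*R) + R)/9 = -(R² + 5*R)/9 = -5*R/9 - R²/9)
Z = 6041/14421 (Z = (106 - 1/57)/253 = (6041/57)*(1/253) = 6041/14421 ≈ 0.41890)
x(-3) + Z = -⅑*(-3)*(5 - 3) + 6041/14421 = -⅑*(-3)*2 + 6041/14421 = ⅔ + 6041/14421 = 15655/14421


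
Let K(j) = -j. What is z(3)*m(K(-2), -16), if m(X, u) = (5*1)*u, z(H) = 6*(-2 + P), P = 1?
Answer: 480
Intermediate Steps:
z(H) = -6 (z(H) = 6*(-2 + 1) = 6*(-1) = -6)
m(X, u) = 5*u
z(3)*m(K(-2), -16) = -30*(-16) = -6*(-80) = 480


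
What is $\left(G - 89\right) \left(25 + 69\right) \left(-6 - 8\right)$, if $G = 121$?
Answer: $-42112$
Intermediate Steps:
$\left(G - 89\right) \left(25 + 69\right) \left(-6 - 8\right) = \left(121 - 89\right) \left(25 + 69\right) \left(-6 - 8\right) = 32 \cdot 94 \left(-14\right) = 32 \left(-1316\right) = -42112$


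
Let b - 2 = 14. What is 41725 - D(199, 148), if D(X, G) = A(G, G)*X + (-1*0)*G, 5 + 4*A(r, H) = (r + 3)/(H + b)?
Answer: 27504731/656 ≈ 41928.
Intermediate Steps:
b = 16 (b = 2 + 14 = 16)
A(r, H) = -5/4 + (3 + r)/(4*(16 + H)) (A(r, H) = -5/4 + ((r + 3)/(H + 16))/4 = -5/4 + ((3 + r)/(16 + H))/4 = -5/4 + (3 + r)/(4*(16 + H)))
D(X, G) = X*(-77 - 4*G)/(4*(16 + G)) (D(X, G) = ((-77 + G - 5*G)/(4*(16 + G)))*X + (-1*0)*G = ((-77 - 4*G)/(4*(16 + G)))*X + 0*G = X*(-77 - 4*G)/(4*(16 + G)) + 0 = X*(-77 - 4*G)/(4*(16 + G)))
41725 - D(199, 148) = 41725 - (-1)*199*(77 + 4*148)/(64 + 4*148) = 41725 - (-1)*199*(77 + 592)/(64 + 592) = 41725 - (-1)*199*669/656 = 41725 - 1*(-133131/656) = 41725 + 133131/656 = 27504731/656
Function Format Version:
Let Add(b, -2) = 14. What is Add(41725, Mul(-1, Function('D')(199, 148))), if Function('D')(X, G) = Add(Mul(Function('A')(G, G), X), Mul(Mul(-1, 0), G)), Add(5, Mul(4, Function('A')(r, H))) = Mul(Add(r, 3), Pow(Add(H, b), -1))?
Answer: Rational(27504731, 656) ≈ 41928.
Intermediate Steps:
b = 16 (b = Add(2, 14) = 16)
Function('A')(r, H) = Add(Rational(-5, 4), Mul(Rational(1, 4), Pow(Add(16, H), -1), Add(3, r))) (Function('A')(r, H) = Add(Rational(-5, 4), Mul(Rational(1, 4), Mul(Add(r, 3), Pow(Add(H, 16), -1)))) = Add(Rational(-5, 4), Mul(Rational(1, 4), Mul(Add(3, r), Pow(Add(16, H), -1)))) = Add(Rational(-5, 4), Mul(Rational(1, 4), Mul(Pow(Add(16, H), -1), Add(3, r)))) = Add(Rational(-5, 4), Mul(Rational(1, 4), Pow(Add(16, H), -1), Add(3, r))))
Function('D')(X, G) = Mul(Rational(1, 4), X, Pow(Add(16, G), -1), Add(-77, Mul(-4, G))) (Function('D')(X, G) = Add(Mul(Mul(Rational(1, 4), Pow(Add(16, G), -1), Add(-77, G, Mul(-5, G))), X), Mul(Mul(-1, 0), G)) = Add(Mul(Mul(Rational(1, 4), Pow(Add(16, G), -1), Add(-77, Mul(-4, G))), X), Mul(0, G)) = Add(Mul(Rational(1, 4), X, Pow(Add(16, G), -1), Add(-77, Mul(-4, G))), 0) = Mul(Rational(1, 4), X, Pow(Add(16, G), -1), Add(-77, Mul(-4, G))))
Add(41725, Mul(-1, Function('D')(199, 148))) = Add(41725, Mul(-1, Mul(-1, 199, Pow(Add(64, Mul(4, 148)), -1), Add(77, Mul(4, 148))))) = Add(41725, Mul(-1, Mul(-1, 199, Pow(Add(64, 592), -1), Add(77, 592)))) = Add(41725, Mul(-1, Mul(-1, 199, Pow(656, -1), 669))) = Add(41725, Mul(-1, Mul(-1, 199, Rational(1, 656), 669))) = Add(41725, Mul(-1, Rational(-133131, 656))) = Add(41725, Rational(133131, 656)) = Rational(27504731, 656)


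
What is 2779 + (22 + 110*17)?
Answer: 4671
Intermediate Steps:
2779 + (22 + 110*17) = 2779 + (22 + 1870) = 2779 + 1892 = 4671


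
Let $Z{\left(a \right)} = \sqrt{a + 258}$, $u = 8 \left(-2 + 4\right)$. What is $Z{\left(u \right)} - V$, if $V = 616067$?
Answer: $-616067 + \sqrt{274} \approx -6.1605 \cdot 10^{5}$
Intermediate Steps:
$u = 16$ ($u = 8 \cdot 2 = 16$)
$Z{\left(a \right)} = \sqrt{258 + a}$
$Z{\left(u \right)} - V = \sqrt{258 + 16} - 616067 = \sqrt{274} - 616067 = -616067 + \sqrt{274}$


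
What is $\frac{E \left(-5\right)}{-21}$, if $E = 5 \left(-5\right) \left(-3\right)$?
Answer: $\frac{125}{7} \approx 17.857$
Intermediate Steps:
$E = 75$ ($E = \left(-25\right) \left(-3\right) = 75$)
$\frac{E \left(-5\right)}{-21} = \frac{75 \left(-5\right)}{-21} = \left(-375\right) \left(- \frac{1}{21}\right) = \frac{125}{7}$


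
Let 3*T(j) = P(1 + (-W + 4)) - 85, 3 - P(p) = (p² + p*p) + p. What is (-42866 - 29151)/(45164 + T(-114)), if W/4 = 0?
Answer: -19641/12305 ≈ -1.5962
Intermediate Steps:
W = 0 (W = 4*0 = 0)
P(p) = 3 - p - 2*p² (P(p) = 3 - ((p² + p*p) + p) = 3 - ((p² + p²) + p) = 3 - (2*p² + p) = 3 - (p + 2*p²) = 3 + (-p - 2*p²) = 3 - p - 2*p²)
T(j) = -137/3 (T(j) = ((3 - (1 + (-1*0 + 4)) - 2*(1 + (-1*0 + 4))²) - 85)/3 = ((3 - (1 + (0 + 4)) - 2*(1 + (0 + 4))²) - 85)/3 = ((3 - (1 + 4) - 2*(1 + 4)²) - 85)/3 = ((3 - 1*5 - 2*5²) - 85)/3 = ((3 - 5 - 2*25) - 85)/3 = ((3 - 5 - 50) - 85)/3 = (-52 - 85)/3 = (⅓)*(-137) = -137/3)
(-42866 - 29151)/(45164 + T(-114)) = (-42866 - 29151)/(45164 - 137/3) = -72017/135355/3 = -72017*3/135355 = -19641/12305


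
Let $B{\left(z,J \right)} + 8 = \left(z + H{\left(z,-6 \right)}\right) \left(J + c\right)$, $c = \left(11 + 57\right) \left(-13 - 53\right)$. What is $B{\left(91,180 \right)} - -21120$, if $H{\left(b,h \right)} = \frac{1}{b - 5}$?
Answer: $- \frac{15951542}{43} \approx -3.7097 \cdot 10^{5}$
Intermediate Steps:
$H{\left(b,h \right)} = \frac{1}{-5 + b}$
$c = -4488$ ($c = 68 \left(-66\right) = -4488$)
$B{\left(z,J \right)} = -8 + \left(-4488 + J\right) \left(z + \frac{1}{-5 + z}\right)$ ($B{\left(z,J \right)} = -8 + \left(z + \frac{1}{-5 + z}\right) \left(J - 4488\right) = -8 + \left(z + \frac{1}{-5 + z}\right) \left(-4488 + J\right) = -8 + \left(-4488 + J\right) \left(z + \frac{1}{-5 + z}\right)$)
$B{\left(91,180 \right)} - -21120 = \frac{-4488 + 180 + \left(-5 + 91\right) \left(-8 - 408408 + 180 \cdot 91\right)}{-5 + 91} - -21120 = \frac{-4488 + 180 + 86 \left(-8 - 408408 + 16380\right)}{86} + 21120 = \frac{-4488 + 180 + 86 \left(-392036\right)}{86} + 21120 = \frac{-4488 + 180 - 33715096}{86} + 21120 = \frac{1}{86} \left(-33719404\right) + 21120 = - \frac{16859702}{43} + 21120 = - \frac{15951542}{43}$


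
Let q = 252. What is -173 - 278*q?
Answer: -70229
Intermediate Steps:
-173 - 278*q = -173 - 278*252 = -173 - 70056 = -70229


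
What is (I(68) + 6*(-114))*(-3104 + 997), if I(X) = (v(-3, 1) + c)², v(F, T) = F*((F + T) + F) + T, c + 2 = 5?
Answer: 680561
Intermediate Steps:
c = 3 (c = -2 + 5 = 3)
v(F, T) = T + F*(T + 2*F) (v(F, T) = F*(T + 2*F) + T = T + F*(T + 2*F))
I(X) = 361 (I(X) = ((1 + 2*(-3)² - 3*1) + 3)² = ((1 + 2*9 - 3) + 3)² = ((1 + 18 - 3) + 3)² = (16 + 3)² = 19² = 361)
(I(68) + 6*(-114))*(-3104 + 997) = (361 + 6*(-114))*(-3104 + 997) = (361 - 684)*(-2107) = -323*(-2107) = 680561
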